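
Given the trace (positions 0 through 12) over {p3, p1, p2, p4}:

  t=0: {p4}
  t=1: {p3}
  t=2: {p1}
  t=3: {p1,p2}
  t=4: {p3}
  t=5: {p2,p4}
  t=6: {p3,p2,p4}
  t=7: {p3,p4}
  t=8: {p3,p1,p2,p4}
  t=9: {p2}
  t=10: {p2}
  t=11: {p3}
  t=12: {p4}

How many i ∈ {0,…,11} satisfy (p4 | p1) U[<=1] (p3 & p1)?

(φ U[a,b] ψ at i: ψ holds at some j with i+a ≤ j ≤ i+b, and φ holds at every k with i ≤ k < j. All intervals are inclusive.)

Evaluate at each i in [0,11]:
  i=0: ✗ (no rhs in [0,1])
  i=1: ✗ (no rhs in [1,2])
  i=2: ✗ (no rhs in [2,3])
  i=3: ✗ (no rhs in [3,4])
  i=4: ✗ (no rhs in [4,5])
  i=5: ✗ (no rhs in [5,6])
  i=6: ✗ (no rhs in [6,7])
  i=7: ✓ (rhs at j=8; lhs holds on [7,7])
  i=8: ✓ (rhs at j=8)
  i=9: ✗ (no rhs in [9,10])
  i=10: ✗ (no rhs in [10,11])
  i=11: ✗ (no rhs in [11,12])
Positions where it holds: {7, 8} → 2.

2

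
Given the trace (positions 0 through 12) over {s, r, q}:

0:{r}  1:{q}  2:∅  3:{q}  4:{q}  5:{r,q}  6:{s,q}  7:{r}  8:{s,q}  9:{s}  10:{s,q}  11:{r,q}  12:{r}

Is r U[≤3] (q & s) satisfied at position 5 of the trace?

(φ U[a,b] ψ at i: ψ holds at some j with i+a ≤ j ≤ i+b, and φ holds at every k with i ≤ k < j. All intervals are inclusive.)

True

Need some j in [5,8] with (q & s), and r at every k in [5,j-1].
  j=5: (q & s) false.
  j=6: (q & s) holds; r holds at every k in [5,5] → satisfied.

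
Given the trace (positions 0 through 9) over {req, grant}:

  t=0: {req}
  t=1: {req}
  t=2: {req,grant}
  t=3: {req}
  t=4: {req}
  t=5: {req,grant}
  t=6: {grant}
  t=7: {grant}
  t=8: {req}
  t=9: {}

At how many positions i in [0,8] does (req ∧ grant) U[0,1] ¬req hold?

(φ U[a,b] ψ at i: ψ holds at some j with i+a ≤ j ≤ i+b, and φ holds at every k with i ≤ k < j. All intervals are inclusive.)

3

Evaluate at each i in [0,8]:
  i=0: ✗ (no rhs in [0,1])
  i=1: ✗ (no rhs in [1,2])
  i=2: ✗ (no rhs in [2,3])
  i=3: ✗ (no rhs in [3,4])
  i=4: ✗ (no rhs in [4,5])
  i=5: ✓ (rhs at j=6; lhs holds on [5,5])
  i=6: ✓ (rhs at j=6)
  i=7: ✓ (rhs at j=7)
  i=8: ✗ (lhs fails at k=8 before rhs at j=9)
Positions where it holds: {5, 6, 7} → 3.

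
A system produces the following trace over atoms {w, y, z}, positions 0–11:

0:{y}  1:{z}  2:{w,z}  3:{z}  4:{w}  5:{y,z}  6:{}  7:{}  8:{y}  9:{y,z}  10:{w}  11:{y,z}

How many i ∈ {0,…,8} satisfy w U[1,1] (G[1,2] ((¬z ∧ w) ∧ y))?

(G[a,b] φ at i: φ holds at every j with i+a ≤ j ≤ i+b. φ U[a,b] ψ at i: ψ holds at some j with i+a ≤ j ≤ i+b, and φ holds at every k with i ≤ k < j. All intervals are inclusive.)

Evaluate at each i in [0,8]:
  i=0: ✗ (no rhs in [1,1])
  i=1: ✗ (no rhs in [2,2])
  i=2: ✗ (no rhs in [3,3])
  i=3: ✗ (no rhs in [4,4])
  i=4: ✗ (no rhs in [5,5])
  i=5: ✗ (no rhs in [6,6])
  i=6: ✗ (no rhs in [7,7])
  i=7: ✗ (no rhs in [8,8])
  i=8: ✗ (no rhs in [9,9])
Positions where it holds: {} → 0.

0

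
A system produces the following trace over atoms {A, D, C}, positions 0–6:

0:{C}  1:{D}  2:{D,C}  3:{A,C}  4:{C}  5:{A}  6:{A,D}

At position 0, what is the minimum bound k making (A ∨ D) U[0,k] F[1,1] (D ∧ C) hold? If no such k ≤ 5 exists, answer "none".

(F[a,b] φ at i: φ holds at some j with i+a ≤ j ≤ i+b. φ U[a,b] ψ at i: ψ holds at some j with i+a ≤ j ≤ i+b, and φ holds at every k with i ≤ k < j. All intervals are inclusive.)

none

Need earliest j ≥ 0 with F[1,1] (D ∧ C), and (A ∨ D) at every k in [0,j-1].
  j=0: rhs fails.
  j=1: rhs holds but lhs fails at k=0.
  j=2: rhs fails.
  j=3: rhs fails.
  j=4: rhs fails.
  j=5: rhs fails.
No witness within the range → none.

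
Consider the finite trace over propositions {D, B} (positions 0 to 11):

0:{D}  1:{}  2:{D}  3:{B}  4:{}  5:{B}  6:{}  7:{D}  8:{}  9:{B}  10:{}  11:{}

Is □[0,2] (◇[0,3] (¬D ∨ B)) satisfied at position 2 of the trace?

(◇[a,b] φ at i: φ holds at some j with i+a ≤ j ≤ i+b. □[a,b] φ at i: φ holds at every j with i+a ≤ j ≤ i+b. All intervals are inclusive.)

Check ◇[0,3] (¬D ∨ B) at every j in [2,4]:
  j=2: holds (witness at 3)
  j=3: holds (witness at 3)
  j=4: holds (witness at 4)
All positions satisfy it → formula holds.

Yes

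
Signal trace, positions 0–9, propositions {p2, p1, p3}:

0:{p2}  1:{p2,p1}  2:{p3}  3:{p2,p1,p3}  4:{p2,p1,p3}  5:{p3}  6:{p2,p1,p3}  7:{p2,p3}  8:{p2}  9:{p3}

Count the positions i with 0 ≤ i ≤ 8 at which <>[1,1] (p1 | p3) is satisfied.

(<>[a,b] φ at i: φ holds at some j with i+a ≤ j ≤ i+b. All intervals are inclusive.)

Evaluate at each i in [0,8]:
  i=0: ✓ (witness j=1)
  i=1: ✓ (witness j=2)
  i=2: ✓ (witness j=3)
  i=3: ✓ (witness j=4)
  i=4: ✓ (witness j=5)
  i=5: ✓ (witness j=6)
  i=6: ✓ (witness j=7)
  i=7: ✗ (none in [8,8])
  i=8: ✓ (witness j=9)
Positions where it holds: {0, 1, 2, 3, 4, 5, 6, 8} → 8.

8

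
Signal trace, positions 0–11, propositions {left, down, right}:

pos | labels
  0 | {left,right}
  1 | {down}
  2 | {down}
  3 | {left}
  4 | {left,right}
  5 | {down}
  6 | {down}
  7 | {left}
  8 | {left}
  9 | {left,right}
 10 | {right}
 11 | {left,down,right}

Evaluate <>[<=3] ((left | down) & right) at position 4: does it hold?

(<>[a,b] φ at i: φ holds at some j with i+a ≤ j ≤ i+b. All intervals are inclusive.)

Check ((left | down) & right) at each j in [4,7]:
  j=4: true
  j=5: false
  j=6: false
  j=7: false
Found at j=4 → formula holds.

True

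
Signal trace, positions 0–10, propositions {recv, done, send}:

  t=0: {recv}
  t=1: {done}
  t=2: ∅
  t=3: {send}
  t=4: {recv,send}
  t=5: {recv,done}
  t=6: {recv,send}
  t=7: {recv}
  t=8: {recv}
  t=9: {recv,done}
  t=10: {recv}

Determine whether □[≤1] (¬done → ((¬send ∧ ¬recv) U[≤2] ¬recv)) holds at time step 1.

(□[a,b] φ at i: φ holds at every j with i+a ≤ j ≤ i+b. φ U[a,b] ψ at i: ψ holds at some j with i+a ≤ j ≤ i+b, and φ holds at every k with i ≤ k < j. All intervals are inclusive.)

Yes

Check (¬done → ((¬send ∧ ¬recv) U[≤2] ¬recv)) at every j in [1,2]:
  j=1: antecedent false → ✓
  j=2: antecedent true; consequent holds → ✓
All positions satisfy it → formula holds.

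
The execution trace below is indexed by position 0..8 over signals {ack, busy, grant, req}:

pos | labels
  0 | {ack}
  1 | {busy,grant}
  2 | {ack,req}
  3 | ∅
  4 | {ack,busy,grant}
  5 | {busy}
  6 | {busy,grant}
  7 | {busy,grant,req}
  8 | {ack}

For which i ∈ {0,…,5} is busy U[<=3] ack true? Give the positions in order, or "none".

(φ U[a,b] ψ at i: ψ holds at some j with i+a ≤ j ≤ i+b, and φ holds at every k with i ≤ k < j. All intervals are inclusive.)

0, 1, 2, 4, 5

Evaluate at each i in [0,5]:
  i=0: ✓ (rhs at j=0)
  i=1: ✓ (rhs at j=2; lhs holds on [1,1])
  i=2: ✓ (rhs at j=2)
  i=3: ✗ (lhs fails at k=3 before rhs at j=4)
  i=4: ✓ (rhs at j=4)
  i=5: ✓ (rhs at j=8; lhs holds on [5,7])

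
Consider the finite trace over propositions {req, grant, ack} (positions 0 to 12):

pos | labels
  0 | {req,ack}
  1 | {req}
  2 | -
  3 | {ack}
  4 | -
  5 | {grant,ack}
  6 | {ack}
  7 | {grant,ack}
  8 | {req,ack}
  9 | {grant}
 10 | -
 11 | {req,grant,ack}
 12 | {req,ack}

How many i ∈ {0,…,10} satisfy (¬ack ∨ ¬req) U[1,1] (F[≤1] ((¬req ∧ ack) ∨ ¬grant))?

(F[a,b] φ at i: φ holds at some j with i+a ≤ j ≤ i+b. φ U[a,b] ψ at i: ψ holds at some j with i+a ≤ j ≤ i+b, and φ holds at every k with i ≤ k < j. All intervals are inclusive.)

9

Evaluate at each i in [0,10]:
  i=0: ✗ (lhs fails at k=0 before rhs at j=1)
  i=1: ✓ (rhs at j=2; lhs holds on [1,1])
  i=2: ✓ (rhs at j=3; lhs holds on [2,2])
  i=3: ✓ (rhs at j=4; lhs holds on [3,3])
  i=4: ✓ (rhs at j=5; lhs holds on [4,4])
  i=5: ✓ (rhs at j=6; lhs holds on [5,5])
  i=6: ✓ (rhs at j=7; lhs holds on [6,6])
  i=7: ✓ (rhs at j=8; lhs holds on [7,7])
  i=8: ✗ (lhs fails at k=8 before rhs at j=9)
  i=9: ✓ (rhs at j=10; lhs holds on [9,9])
  i=10: ✓ (rhs at j=11; lhs holds on [10,10])
Positions where it holds: {1, 2, 3, 4, 5, 6, 7, 9, 10} → 9.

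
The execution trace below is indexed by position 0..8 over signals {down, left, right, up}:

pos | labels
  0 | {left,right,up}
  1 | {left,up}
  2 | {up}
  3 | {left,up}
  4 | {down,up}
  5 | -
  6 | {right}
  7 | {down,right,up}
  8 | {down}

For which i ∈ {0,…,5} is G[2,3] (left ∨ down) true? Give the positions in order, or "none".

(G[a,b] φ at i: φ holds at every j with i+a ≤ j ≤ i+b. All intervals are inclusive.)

1, 5

Evaluate at each i in [0,5]:
  i=0: ✗ (fails at j=2)
  i=1: ✓ (all of [3,4])
  i=2: ✗ (fails at j=5)
  i=3: ✗ (fails at j=5)
  i=4: ✗ (fails at j=6)
  i=5: ✓ (all of [7,8])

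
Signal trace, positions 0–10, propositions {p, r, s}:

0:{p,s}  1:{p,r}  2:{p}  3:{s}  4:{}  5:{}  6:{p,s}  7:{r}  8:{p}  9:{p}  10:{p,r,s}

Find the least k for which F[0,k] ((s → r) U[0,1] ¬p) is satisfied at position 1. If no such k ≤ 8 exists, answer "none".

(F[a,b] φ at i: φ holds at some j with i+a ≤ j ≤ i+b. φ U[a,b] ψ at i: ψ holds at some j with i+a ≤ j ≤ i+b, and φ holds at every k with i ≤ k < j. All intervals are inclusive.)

1

Scan j = 1,2,… for ((s → r) U[0,1] ¬p):
  j=1: fails
  j=2: holds
First hit at j=2, so smallest k = 2-1 = 1.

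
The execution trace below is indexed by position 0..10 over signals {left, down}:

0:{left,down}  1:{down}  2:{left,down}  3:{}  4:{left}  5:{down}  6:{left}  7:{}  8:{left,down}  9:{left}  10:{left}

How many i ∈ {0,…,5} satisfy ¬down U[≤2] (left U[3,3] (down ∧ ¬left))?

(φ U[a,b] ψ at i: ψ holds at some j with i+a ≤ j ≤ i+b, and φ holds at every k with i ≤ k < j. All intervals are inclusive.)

0

Evaluate at each i in [0,5]:
  i=0: ✗ (no rhs in [0,2])
  i=1: ✗ (no rhs in [1,3])
  i=2: ✗ (no rhs in [2,4])
  i=3: ✗ (no rhs in [3,5])
  i=4: ✗ (no rhs in [4,6])
  i=5: ✗ (no rhs in [5,7])
Positions where it holds: {} → 0.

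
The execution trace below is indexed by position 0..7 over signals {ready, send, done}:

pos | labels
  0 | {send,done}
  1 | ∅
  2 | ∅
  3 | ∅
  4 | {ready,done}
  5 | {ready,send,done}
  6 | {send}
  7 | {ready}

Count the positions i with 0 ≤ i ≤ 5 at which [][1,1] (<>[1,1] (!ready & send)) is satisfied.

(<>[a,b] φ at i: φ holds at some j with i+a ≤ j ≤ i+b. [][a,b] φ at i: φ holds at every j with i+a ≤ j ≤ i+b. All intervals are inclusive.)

1

Evaluate at each i in [0,5]:
  i=0: ✗ (fails at j=1)
  i=1: ✗ (fails at j=2)
  i=2: ✗ (fails at j=3)
  i=3: ✗ (fails at j=4)
  i=4: ✓ (all of [5,5])
  i=5: ✗ (fails at j=6)
Positions where it holds: {4} → 1.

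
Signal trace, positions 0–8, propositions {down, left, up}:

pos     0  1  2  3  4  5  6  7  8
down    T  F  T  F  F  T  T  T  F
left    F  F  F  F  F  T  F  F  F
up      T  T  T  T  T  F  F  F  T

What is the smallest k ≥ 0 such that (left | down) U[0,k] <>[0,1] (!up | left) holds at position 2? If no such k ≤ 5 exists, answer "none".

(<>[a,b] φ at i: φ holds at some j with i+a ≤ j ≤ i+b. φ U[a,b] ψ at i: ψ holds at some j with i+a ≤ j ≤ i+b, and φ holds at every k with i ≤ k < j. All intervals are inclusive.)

none

Need earliest j ≥ 2 with <>[0,1] (!up | left), and (left | down) at every k in [2,j-1].
  j=2: rhs fails.
  j=3: rhs fails.
  j=4: rhs holds but lhs fails at k=3.
  j=5: rhs holds but lhs fails at k=3.
  j=6: rhs holds but lhs fails at k=3.
  j=7: rhs holds but lhs fails at k=3.
No witness within the range → none.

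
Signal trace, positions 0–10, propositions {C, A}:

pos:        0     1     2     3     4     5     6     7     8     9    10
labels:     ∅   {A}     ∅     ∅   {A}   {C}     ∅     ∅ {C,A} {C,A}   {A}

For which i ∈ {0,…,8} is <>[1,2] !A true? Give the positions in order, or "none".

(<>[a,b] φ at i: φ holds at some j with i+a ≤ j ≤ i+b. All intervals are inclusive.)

Evaluate at each i in [0,8]:
  i=0: ✓ (witness j=2)
  i=1: ✓ (witness j=2)
  i=2: ✓ (witness j=3)
  i=3: ✓ (witness j=5)
  i=4: ✓ (witness j=5)
  i=5: ✓ (witness j=6)
  i=6: ✓ (witness j=7)
  i=7: ✗ (none in [8,9])
  i=8: ✗ (none in [9,10])

0, 1, 2, 3, 4, 5, 6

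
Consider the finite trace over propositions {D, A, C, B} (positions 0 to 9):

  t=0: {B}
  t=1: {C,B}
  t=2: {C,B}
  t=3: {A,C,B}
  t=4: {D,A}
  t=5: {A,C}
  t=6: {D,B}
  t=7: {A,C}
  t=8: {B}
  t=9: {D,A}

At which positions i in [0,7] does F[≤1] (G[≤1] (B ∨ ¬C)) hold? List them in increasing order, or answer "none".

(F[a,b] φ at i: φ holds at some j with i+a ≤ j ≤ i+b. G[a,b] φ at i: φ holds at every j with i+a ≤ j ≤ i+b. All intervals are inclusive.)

0, 1, 2, 3, 7

Evaluate at each i in [0,7]:
  i=0: ✓ (witness j=0)
  i=1: ✓ (witness j=1)
  i=2: ✓ (witness j=2)
  i=3: ✓ (witness j=3)
  i=4: ✗ (none in [4,5])
  i=5: ✗ (none in [5,6])
  i=6: ✗ (none in [6,7])
  i=7: ✓ (witness j=8)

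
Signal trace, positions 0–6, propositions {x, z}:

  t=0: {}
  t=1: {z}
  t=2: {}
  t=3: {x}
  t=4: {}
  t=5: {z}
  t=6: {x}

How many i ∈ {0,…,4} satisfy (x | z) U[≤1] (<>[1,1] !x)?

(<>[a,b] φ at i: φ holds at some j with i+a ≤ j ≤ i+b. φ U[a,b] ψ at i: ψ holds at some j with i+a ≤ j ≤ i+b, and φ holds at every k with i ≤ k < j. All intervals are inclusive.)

4

Evaluate at each i in [0,4]:
  i=0: ✓ (rhs at j=0)
  i=1: ✓ (rhs at j=1)
  i=2: ✗ (lhs fails at k=2 before rhs at j=3)
  i=3: ✓ (rhs at j=3)
  i=4: ✓ (rhs at j=4)
Positions where it holds: {0, 1, 3, 4} → 4.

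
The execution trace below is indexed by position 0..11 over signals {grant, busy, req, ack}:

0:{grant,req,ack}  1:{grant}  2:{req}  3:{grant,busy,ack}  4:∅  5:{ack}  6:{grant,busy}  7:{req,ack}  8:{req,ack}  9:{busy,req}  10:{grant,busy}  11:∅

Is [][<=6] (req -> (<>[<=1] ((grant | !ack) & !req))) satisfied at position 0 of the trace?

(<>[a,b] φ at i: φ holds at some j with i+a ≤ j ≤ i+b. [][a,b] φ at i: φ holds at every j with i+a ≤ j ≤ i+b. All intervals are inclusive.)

Check (req -> (<>[<=1] ((grant | !ack) & !req))) at every j in [0,6]:
  j=0: antecedent true; consequent holds (witness at 1) → ✓
  j=1: antecedent false → ✓
  j=2: antecedent true; consequent holds (witness at 3) → ✓
  j=3: antecedent false → ✓
  j=4: antecedent false → ✓
  j=5: antecedent false → ✓
  j=6: antecedent false → ✓
All positions satisfy it → formula holds.

Yes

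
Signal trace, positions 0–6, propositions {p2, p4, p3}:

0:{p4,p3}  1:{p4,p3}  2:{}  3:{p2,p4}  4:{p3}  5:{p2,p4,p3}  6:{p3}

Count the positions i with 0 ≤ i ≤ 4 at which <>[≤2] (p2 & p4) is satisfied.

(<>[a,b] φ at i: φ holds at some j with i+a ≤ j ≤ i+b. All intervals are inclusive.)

Evaluate at each i in [0,4]:
  i=0: ✗ (none in [0,2])
  i=1: ✓ (witness j=3)
  i=2: ✓ (witness j=3)
  i=3: ✓ (witness j=3)
  i=4: ✓ (witness j=5)
Positions where it holds: {1, 2, 3, 4} → 4.

4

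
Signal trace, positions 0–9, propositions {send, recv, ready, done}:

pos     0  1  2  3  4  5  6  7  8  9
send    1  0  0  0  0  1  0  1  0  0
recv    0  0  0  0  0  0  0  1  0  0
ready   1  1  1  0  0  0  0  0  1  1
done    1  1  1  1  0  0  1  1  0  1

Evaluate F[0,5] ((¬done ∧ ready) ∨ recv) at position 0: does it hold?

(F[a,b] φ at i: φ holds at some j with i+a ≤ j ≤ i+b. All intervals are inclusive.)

False

Check ((¬done ∧ ready) ∨ recv) at each j in [0,5]:
  j=0: false
  j=1: false
  j=2: false
  j=3: false
  j=4: false
  j=5: false
No position in the window satisfies it → formula fails.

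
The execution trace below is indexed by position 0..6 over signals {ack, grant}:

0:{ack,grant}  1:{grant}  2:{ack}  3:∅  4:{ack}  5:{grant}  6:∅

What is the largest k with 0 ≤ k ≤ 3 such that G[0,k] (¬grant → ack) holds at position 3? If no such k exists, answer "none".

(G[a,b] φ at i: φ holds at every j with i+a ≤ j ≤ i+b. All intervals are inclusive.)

none

(¬grant → ack) must hold from j=3 onward; find where it first fails.
  j=3: fails → no k works.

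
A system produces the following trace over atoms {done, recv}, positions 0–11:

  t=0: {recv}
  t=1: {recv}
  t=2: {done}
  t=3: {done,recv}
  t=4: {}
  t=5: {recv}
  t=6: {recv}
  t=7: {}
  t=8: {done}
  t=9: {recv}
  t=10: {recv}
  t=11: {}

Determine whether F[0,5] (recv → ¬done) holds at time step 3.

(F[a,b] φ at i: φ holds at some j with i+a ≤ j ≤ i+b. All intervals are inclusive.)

True

Check (recv → ¬done) at each j in [3,8]:
  j=3: false
  j=4: true
  j=5: true
  j=6: true
  j=7: true
  j=8: true
Found at j=4 → formula holds.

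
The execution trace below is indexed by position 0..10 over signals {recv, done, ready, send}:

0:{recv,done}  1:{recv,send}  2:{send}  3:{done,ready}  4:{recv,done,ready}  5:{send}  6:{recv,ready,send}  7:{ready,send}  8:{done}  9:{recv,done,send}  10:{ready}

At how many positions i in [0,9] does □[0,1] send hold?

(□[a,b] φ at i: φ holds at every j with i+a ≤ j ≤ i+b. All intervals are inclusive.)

Evaluate at each i in [0,9]:
  i=0: ✗ (fails at j=0)
  i=1: ✓ (all of [1,2])
  i=2: ✗ (fails at j=3)
  i=3: ✗ (fails at j=3)
  i=4: ✗ (fails at j=4)
  i=5: ✓ (all of [5,6])
  i=6: ✓ (all of [6,7])
  i=7: ✗ (fails at j=8)
  i=8: ✗ (fails at j=8)
  i=9: ✗ (fails at j=10)
Positions where it holds: {1, 5, 6} → 3.

3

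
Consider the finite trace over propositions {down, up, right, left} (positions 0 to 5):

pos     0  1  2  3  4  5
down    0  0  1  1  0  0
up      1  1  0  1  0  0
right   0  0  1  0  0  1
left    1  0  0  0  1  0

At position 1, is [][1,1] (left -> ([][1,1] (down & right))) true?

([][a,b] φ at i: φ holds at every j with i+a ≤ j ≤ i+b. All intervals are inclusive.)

Check (left -> ([][1,1] (down & right))) at every j in [2,2]:
  j=2: antecedent false → ✓
All positions satisfy it → formula holds.

Yes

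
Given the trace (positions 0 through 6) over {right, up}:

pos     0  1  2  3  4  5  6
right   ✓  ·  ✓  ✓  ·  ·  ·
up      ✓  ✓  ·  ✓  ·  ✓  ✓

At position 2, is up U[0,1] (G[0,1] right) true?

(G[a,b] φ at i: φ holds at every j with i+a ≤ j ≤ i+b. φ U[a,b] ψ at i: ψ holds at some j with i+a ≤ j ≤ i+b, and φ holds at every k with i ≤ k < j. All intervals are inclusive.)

Yes

Need some j in [2,3] with G[0,1] right, and up at every k in [2,j-1].
  j=2: G[0,1] right holds; no prefix to check → satisfied.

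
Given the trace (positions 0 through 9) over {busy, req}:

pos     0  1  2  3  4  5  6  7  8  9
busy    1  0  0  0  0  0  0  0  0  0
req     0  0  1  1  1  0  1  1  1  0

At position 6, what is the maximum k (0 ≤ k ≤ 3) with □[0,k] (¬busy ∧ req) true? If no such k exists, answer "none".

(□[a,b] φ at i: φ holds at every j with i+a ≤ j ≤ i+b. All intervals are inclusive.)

2

(¬busy ∧ req) must hold from j=6 onward; find where it first fails.
  j=6: holds
  j=7: holds
  j=8: holds
  j=9: fails
Holds on [6,8], so largest k = 2.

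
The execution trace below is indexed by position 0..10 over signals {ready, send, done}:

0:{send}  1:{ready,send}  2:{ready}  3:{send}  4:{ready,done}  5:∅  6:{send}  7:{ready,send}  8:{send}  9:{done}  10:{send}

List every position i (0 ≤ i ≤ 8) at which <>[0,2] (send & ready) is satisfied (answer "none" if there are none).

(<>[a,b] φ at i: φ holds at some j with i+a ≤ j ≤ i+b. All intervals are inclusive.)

Evaluate at each i in [0,8]:
  i=0: ✓ (witness j=1)
  i=1: ✓ (witness j=1)
  i=2: ✗ (none in [2,4])
  i=3: ✗ (none in [3,5])
  i=4: ✗ (none in [4,6])
  i=5: ✓ (witness j=7)
  i=6: ✓ (witness j=7)
  i=7: ✓ (witness j=7)
  i=8: ✗ (none in [8,10])

0, 1, 5, 6, 7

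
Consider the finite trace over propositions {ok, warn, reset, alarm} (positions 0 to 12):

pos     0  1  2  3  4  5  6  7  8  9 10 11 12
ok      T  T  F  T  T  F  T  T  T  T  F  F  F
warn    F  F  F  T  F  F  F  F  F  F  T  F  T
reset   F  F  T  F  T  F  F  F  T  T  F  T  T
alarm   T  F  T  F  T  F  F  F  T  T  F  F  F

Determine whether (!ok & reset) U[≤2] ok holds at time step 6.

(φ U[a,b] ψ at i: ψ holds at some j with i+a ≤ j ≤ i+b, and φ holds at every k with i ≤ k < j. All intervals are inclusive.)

Yes

Need some j in [6,8] with ok, and (!ok & reset) at every k in [6,j-1].
  j=6: ok holds; no prefix to check → satisfied.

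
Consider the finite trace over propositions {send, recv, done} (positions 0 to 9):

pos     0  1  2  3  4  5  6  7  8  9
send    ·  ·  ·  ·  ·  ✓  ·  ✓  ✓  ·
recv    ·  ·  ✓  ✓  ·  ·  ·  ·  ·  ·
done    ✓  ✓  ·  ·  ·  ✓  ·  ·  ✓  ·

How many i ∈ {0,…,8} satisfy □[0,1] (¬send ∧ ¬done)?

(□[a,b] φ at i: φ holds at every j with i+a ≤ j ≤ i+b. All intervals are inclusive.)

Evaluate at each i in [0,8]:
  i=0: ✗ (fails at j=0)
  i=1: ✗ (fails at j=1)
  i=2: ✓ (all of [2,3])
  i=3: ✓ (all of [3,4])
  i=4: ✗ (fails at j=5)
  i=5: ✗ (fails at j=5)
  i=6: ✗ (fails at j=7)
  i=7: ✗ (fails at j=7)
  i=8: ✗ (fails at j=8)
Positions where it holds: {2, 3} → 2.

2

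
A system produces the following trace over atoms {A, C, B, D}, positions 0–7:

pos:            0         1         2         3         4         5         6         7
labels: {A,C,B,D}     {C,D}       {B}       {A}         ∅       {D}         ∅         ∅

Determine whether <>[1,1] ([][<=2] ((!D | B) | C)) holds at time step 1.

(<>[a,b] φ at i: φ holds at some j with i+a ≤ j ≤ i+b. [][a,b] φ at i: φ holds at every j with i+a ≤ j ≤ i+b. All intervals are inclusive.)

Check [][<=2] ((!D | B) | C) at each j in [2,2]:
  j=2: holds on [2,4]
Found at j=2 → formula holds.

Holds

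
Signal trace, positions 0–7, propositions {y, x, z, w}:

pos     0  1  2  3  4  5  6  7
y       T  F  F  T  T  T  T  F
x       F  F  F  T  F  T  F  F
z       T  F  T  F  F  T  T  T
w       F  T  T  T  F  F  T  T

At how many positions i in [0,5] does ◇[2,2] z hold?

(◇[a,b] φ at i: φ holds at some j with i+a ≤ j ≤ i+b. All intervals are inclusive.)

Evaluate at each i in [0,5]:
  i=0: ✓ (witness j=2)
  i=1: ✗ (none in [3,3])
  i=2: ✗ (none in [4,4])
  i=3: ✓ (witness j=5)
  i=4: ✓ (witness j=6)
  i=5: ✓ (witness j=7)
Positions where it holds: {0, 3, 4, 5} → 4.

4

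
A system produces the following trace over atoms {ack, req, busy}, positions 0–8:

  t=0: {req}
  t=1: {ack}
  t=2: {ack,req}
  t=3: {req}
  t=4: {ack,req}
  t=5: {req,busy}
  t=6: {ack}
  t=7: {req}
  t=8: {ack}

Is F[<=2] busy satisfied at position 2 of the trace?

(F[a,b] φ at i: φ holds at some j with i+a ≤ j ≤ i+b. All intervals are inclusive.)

False

Check busy at each j in [2,4]:
  j=2: false
  j=3: false
  j=4: false
No position in the window satisfies it → formula fails.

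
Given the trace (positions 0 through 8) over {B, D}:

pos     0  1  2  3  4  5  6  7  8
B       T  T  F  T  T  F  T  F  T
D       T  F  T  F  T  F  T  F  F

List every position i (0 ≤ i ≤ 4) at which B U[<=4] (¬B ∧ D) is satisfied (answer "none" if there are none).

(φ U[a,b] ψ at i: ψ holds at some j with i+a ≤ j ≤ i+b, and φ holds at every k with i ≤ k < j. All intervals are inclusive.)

0, 1, 2

Evaluate at each i in [0,4]:
  i=0: ✓ (rhs at j=2; lhs holds on [0,1])
  i=1: ✓ (rhs at j=2; lhs holds on [1,1])
  i=2: ✓ (rhs at j=2)
  i=3: ✗ (no rhs in [3,7])
  i=4: ✗ (no rhs in [4,8])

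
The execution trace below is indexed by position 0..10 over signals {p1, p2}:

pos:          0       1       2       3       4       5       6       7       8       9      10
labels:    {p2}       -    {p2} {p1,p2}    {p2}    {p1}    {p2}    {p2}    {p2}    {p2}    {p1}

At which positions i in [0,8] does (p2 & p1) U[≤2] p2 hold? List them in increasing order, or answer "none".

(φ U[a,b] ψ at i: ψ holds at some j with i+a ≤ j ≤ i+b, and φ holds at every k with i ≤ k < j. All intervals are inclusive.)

Evaluate at each i in [0,8]:
  i=0: ✓ (rhs at j=0)
  i=1: ✗ (lhs fails at k=1 before rhs at j=2)
  i=2: ✓ (rhs at j=2)
  i=3: ✓ (rhs at j=3)
  i=4: ✓ (rhs at j=4)
  i=5: ✗ (lhs fails at k=5 before rhs at j=6)
  i=6: ✓ (rhs at j=6)
  i=7: ✓ (rhs at j=7)
  i=8: ✓ (rhs at j=8)

0, 2, 3, 4, 6, 7, 8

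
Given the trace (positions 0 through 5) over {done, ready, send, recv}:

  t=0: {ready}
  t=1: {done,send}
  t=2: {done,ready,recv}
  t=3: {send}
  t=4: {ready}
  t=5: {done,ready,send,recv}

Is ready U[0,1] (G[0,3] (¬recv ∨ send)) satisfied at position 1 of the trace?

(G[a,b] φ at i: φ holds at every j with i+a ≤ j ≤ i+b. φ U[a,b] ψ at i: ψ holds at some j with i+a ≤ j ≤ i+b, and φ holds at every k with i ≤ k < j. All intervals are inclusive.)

Need some j in [1,2] with G[0,3] (¬recv ∨ send), and ready at every k in [1,j-1].
  j=1: G[0,3] (¬recv ∨ send) — fails at 2.
  j=2: G[0,3] (¬recv ∨ send) — fails at 2.
No j in the window works → until fails.

Does not hold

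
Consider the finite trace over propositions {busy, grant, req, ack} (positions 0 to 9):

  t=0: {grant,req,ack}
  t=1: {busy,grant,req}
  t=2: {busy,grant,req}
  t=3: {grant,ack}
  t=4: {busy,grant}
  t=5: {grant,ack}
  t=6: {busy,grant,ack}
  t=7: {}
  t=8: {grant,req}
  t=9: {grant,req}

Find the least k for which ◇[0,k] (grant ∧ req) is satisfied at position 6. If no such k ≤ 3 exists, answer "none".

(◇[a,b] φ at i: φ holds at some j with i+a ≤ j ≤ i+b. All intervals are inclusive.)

Scan j = 6,7,… for (grant ∧ req):
  j=6: fails
  j=7: fails
  j=8: holds
First hit at j=8, so smallest k = 8-6 = 2.

2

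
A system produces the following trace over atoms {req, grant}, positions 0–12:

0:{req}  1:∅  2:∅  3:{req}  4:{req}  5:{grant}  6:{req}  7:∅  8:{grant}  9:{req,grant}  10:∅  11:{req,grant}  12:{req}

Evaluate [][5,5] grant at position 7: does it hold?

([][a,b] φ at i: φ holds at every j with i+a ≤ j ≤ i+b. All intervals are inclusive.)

Check grant at every j in [12,12]:
  j=12: false
Fails at j=12 → formula fails.

False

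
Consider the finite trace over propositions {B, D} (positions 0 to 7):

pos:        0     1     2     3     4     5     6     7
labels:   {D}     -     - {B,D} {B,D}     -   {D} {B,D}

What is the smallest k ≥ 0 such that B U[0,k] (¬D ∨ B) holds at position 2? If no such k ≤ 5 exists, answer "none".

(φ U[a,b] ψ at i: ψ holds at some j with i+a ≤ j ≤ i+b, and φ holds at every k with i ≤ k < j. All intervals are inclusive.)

Need earliest j ≥ 2 with (¬D ∨ B), and B at every k in [2,j-1].
  j=2: rhs holds (empty prefix). k = 0.

0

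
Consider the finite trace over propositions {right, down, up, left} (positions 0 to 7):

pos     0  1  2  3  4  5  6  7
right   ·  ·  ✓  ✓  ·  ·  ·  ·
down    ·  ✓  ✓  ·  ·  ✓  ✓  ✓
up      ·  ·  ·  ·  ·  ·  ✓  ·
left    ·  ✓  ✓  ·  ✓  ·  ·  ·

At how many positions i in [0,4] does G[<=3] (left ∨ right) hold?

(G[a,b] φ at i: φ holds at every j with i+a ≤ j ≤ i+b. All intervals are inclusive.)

Evaluate at each i in [0,4]:
  i=0: ✗ (fails at j=0)
  i=1: ✓ (all of [1,4])
  i=2: ✗ (fails at j=5)
  i=3: ✗ (fails at j=5)
  i=4: ✗ (fails at j=5)
Positions where it holds: {1} → 1.

1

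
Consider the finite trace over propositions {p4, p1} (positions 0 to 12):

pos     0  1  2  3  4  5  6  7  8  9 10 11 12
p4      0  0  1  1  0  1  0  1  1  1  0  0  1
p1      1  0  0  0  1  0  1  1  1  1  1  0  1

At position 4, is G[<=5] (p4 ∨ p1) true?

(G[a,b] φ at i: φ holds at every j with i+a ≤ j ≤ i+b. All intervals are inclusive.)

Check (p4 ∨ p1) at every j in [4,9]:
  j=4: true
  j=5: true
  j=6: true
  j=7: true
  j=8: true
  j=9: true
All positions satisfy it → formula holds.

True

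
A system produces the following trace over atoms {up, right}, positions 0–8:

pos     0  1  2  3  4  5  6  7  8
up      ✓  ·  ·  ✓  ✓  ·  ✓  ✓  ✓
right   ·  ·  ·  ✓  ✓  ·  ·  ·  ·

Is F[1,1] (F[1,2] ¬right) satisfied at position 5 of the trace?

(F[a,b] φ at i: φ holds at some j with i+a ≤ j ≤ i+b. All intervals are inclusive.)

Holds

Check F[1,2] ¬right at each j in [6,6]:
  j=6: holds (witness at 7)
Found at j=6 → formula holds.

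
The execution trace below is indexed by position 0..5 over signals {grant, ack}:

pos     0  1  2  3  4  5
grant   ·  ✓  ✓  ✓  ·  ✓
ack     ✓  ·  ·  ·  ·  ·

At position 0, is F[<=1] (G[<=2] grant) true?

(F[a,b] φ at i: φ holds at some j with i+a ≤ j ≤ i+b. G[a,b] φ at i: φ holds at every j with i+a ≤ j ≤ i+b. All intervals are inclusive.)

Yes

Check G[<=2] grant at each j in [0,1]:
  j=0: fails at 0
  j=1: holds on [1,3]
Found at j=1 → formula holds.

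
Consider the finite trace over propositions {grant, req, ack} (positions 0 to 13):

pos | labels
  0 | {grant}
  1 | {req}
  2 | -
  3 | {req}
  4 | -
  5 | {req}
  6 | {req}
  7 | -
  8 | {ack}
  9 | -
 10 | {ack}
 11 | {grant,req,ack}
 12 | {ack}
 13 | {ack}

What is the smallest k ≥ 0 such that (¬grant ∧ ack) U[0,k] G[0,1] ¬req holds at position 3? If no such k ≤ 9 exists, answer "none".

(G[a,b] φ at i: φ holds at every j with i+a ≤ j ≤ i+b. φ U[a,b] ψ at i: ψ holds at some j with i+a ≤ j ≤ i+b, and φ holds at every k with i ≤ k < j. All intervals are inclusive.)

none

Need earliest j ≥ 3 with G[0,1] ¬req, and (¬grant ∧ ack) at every k in [3,j-1].
  j=3: rhs fails.
  j=4: rhs fails.
  j=5: rhs fails.
  j=6: rhs fails.
  j=7: rhs holds but lhs fails at k=3.
  j=8: rhs holds but lhs fails at k=3.
  j=9: rhs holds but lhs fails at k=3.
  j=10: rhs fails.
  j=11: rhs fails.
  j=12: rhs holds but lhs fails at k=3.
No witness within the range → none.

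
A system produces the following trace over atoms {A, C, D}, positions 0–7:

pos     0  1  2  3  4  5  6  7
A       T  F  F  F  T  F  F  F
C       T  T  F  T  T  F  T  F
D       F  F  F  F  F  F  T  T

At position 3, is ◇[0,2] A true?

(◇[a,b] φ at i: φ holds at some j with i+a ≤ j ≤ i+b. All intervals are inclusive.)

Holds

Check A at each j in [3,5]:
  j=3: false
  j=4: true
  j=5: false
Found at j=4 → formula holds.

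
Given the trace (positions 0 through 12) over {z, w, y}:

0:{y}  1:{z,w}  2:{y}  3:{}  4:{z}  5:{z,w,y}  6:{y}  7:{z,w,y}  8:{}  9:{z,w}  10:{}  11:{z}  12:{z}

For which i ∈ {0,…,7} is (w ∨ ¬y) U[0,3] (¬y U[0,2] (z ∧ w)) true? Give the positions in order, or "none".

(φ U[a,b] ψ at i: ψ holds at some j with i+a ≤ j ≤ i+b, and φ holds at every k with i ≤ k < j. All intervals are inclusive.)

Evaluate at each i in [0,7]:
  i=0: ✗ (lhs fails at k=0 before rhs at j=1)
  i=1: ✓ (rhs at j=1)
  i=2: ✗ (lhs fails at k=2 before rhs at j=3)
  i=3: ✓ (rhs at j=3)
  i=4: ✓ (rhs at j=4)
  i=5: ✓ (rhs at j=5)
  i=6: ✗ (lhs fails at k=6 before rhs at j=7)
  i=7: ✓ (rhs at j=7)

1, 3, 4, 5, 7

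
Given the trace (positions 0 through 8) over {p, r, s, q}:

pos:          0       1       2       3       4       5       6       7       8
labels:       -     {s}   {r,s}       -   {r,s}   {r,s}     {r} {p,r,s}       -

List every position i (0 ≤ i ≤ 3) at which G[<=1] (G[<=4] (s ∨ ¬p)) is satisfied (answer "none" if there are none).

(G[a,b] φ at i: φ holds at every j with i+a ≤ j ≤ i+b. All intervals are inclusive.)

0, 1, 2, 3

Evaluate at each i in [0,3]:
  i=0: ✓ (all of [0,1])
  i=1: ✓ (all of [1,2])
  i=2: ✓ (all of [2,3])
  i=3: ✓ (all of [3,4])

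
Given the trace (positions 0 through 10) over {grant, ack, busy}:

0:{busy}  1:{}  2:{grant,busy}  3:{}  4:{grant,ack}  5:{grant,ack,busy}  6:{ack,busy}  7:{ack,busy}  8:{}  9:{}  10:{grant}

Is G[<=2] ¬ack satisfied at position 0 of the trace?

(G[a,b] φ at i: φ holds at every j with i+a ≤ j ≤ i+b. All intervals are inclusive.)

Check ¬ack at every j in [0,2]:
  j=0: true
  j=1: true
  j=2: true
All positions satisfy it → formula holds.

True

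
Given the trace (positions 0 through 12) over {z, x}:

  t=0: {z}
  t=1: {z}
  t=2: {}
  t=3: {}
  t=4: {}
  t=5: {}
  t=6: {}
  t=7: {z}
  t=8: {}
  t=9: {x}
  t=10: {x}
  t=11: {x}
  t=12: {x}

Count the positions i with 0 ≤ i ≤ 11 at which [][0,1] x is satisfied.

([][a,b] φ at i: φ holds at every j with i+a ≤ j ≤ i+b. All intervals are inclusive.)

Evaluate at each i in [0,11]:
  i=0: ✗ (fails at j=0)
  i=1: ✗ (fails at j=1)
  i=2: ✗ (fails at j=2)
  i=3: ✗ (fails at j=3)
  i=4: ✗ (fails at j=4)
  i=5: ✗ (fails at j=5)
  i=6: ✗ (fails at j=6)
  i=7: ✗ (fails at j=7)
  i=8: ✗ (fails at j=8)
  i=9: ✓ (all of [9,10])
  i=10: ✓ (all of [10,11])
  i=11: ✓ (all of [11,12])
Positions where it holds: {9, 10, 11} → 3.

3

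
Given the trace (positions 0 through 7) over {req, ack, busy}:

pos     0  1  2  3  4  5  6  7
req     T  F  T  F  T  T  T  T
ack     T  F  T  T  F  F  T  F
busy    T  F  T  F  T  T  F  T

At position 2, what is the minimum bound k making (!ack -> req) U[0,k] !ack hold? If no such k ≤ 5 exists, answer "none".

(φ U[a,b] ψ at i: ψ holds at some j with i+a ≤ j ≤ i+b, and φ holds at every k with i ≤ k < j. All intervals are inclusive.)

2

Need earliest j ≥ 2 with !ack, and (!ack -> req) at every k in [2,j-1].
  j=2: rhs fails.
  j=3: rhs fails.
  j=4: rhs holds; lhs holds on [2,3]. k = 2.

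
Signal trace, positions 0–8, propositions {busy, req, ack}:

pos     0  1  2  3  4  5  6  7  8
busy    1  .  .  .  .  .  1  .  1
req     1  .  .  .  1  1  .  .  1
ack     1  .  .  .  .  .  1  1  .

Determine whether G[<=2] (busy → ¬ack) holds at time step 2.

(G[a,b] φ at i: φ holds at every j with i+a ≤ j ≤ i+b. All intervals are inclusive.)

Yes

Check (busy → ¬ack) at every j in [2,4]:
  j=2: antecedent false → ✓
  j=3: antecedent false → ✓
  j=4: antecedent false → ✓
All positions satisfy it → formula holds.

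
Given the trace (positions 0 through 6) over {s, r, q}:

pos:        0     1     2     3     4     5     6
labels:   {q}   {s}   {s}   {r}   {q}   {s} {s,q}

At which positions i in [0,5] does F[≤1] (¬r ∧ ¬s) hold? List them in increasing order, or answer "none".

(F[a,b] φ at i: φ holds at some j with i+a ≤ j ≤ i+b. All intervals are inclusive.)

0, 3, 4

Evaluate at each i in [0,5]:
  i=0: ✓ (witness j=0)
  i=1: ✗ (none in [1,2])
  i=2: ✗ (none in [2,3])
  i=3: ✓ (witness j=4)
  i=4: ✓ (witness j=4)
  i=5: ✗ (none in [5,6])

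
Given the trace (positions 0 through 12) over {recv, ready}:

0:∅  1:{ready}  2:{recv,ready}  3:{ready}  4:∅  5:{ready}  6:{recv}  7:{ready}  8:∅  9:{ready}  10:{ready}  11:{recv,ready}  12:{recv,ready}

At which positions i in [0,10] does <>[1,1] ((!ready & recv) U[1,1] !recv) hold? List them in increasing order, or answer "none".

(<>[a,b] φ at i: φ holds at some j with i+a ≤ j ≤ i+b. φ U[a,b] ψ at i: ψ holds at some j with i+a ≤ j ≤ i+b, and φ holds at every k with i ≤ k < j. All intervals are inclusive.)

Evaluate at each i in [0,10]:
  i=0: ✗ (none in [1,1])
  i=1: ✗ (none in [2,2])
  i=2: ✗ (none in [3,3])
  i=3: ✗ (none in [4,4])
  i=4: ✗ (none in [5,5])
  i=5: ✓ (witness j=6)
  i=6: ✗ (none in [7,7])
  i=7: ✗ (none in [8,8])
  i=8: ✗ (none in [9,9])
  i=9: ✗ (none in [10,10])
  i=10: ✗ (none in [11,11])

5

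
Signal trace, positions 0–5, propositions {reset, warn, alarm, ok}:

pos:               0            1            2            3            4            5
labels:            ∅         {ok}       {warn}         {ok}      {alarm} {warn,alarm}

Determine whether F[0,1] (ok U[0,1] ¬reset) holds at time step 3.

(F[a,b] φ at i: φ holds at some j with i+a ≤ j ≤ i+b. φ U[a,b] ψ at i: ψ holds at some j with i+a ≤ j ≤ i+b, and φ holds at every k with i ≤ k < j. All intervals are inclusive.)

True

Check (ok U[0,1] ¬reset) at each j in [3,4]:
  j=3: holds
  j=4: holds
Found at j=3 → formula holds.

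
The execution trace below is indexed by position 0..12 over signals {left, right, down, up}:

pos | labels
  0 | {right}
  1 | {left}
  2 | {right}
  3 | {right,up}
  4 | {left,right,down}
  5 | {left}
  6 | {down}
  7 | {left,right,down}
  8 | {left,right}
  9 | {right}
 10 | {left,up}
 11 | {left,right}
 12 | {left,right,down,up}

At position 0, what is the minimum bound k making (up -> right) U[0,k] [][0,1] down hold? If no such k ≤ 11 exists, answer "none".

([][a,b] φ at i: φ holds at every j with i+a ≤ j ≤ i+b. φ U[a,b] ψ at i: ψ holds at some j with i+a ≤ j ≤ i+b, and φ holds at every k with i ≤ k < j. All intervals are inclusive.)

6

Need earliest j ≥ 0 with [][0,1] down, and (up -> right) at every k in [0,j-1].
  j=0: rhs fails.
  j=1: rhs fails.
  j=2: rhs fails.
  j=3: rhs fails.
  j=4: rhs fails.
  j=5: rhs fails.
  j=6: rhs holds; lhs holds on [0,5]. k = 6.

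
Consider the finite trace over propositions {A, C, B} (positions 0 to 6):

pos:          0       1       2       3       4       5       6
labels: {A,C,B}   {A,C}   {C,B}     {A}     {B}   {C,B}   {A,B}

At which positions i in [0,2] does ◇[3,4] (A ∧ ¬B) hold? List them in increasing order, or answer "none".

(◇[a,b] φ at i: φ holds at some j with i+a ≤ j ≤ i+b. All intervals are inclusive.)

Evaluate at each i in [0,2]:
  i=0: ✓ (witness j=3)
  i=1: ✗ (none in [4,5])
  i=2: ✗ (none in [5,6])

0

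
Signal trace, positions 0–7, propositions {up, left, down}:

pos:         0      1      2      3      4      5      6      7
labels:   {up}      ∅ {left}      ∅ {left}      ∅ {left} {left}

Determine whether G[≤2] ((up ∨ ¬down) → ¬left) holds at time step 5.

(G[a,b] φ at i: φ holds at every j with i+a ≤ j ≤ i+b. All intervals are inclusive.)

Does not hold

Check ((up ∨ ¬down) → ¬left) at every j in [5,7]:
  j=5: antecedent true; consequent true → ✓
  j=6: antecedent true; consequent false → ✗
  j=7: antecedent true; consequent false → ✗
Fails at j=6 → formula fails.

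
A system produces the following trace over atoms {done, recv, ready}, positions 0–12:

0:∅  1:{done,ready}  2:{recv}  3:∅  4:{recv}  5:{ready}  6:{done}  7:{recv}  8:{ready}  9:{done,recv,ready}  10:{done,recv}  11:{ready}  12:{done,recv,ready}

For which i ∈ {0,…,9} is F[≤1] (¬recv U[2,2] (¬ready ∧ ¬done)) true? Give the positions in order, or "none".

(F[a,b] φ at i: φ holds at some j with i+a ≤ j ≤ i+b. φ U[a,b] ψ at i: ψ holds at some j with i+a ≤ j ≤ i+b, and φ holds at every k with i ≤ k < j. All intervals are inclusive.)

0, 4, 5

Evaluate at each i in [0,9]:
  i=0: ✓ (witness j=0)
  i=1: ✗ (none in [1,2])
  i=2: ✗ (none in [2,3])
  i=3: ✗ (none in [3,4])
  i=4: ✓ (witness j=5)
  i=5: ✓ (witness j=5)
  i=6: ✗ (none in [6,7])
  i=7: ✗ (none in [7,8])
  i=8: ✗ (none in [8,9])
  i=9: ✗ (none in [9,10])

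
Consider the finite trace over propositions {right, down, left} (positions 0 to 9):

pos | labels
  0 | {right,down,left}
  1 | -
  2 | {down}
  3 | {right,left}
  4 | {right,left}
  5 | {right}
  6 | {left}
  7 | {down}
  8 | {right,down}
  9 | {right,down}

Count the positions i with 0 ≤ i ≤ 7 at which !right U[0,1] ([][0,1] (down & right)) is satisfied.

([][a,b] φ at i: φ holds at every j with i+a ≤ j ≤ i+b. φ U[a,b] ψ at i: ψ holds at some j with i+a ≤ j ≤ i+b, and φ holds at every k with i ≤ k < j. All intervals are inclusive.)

1

Evaluate at each i in [0,7]:
  i=0: ✗ (no rhs in [0,1])
  i=1: ✗ (no rhs in [1,2])
  i=2: ✗ (no rhs in [2,3])
  i=3: ✗ (no rhs in [3,4])
  i=4: ✗ (no rhs in [4,5])
  i=5: ✗ (no rhs in [5,6])
  i=6: ✗ (no rhs in [6,7])
  i=7: ✓ (rhs at j=8; lhs holds on [7,7])
Positions where it holds: {7} → 1.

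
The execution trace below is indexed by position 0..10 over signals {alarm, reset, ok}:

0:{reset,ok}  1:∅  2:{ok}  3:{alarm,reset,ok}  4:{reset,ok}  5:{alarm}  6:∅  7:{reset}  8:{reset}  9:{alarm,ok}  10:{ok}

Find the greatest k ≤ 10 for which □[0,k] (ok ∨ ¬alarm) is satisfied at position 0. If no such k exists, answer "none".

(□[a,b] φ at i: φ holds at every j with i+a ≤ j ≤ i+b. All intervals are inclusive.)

4

(ok ∨ ¬alarm) must hold from j=0 onward; find where it first fails.
  j=0: holds
  j=1: holds
  j=2: holds
  j=3: holds
  j=4: holds
  j=5: fails
Holds on [0,4], so largest k = 4.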